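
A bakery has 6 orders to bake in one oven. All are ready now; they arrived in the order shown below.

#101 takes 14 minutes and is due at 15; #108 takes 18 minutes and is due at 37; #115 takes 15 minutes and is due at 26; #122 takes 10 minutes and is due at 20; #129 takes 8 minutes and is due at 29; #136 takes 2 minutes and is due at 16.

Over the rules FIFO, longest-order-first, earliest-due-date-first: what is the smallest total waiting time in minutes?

FIFO (arrival order): #101 #108 #115 #122 #129 #136.
#101: waits 0, runs 0→14
#108: waits 14, runs 14→32
#115: waits 32, runs 32→47
#122: waits 47, runs 47→57
#129: waits 57, runs 57→65
#136: waits 65, runs 65→67
Sum = 0+14+32+47+57+65 = 215.
LPT (decreasing processing time): #108 #115 #101 #122 #129 #136.
#108: waits 0, runs 0→18
#115: waits 18, runs 18→33
#101: waits 33, runs 33→47
#122: waits 47, runs 47→57
#129: waits 57, runs 57→65
#136: waits 65, runs 65→67
Sum = 0+18+33+47+57+65 = 220.
EDD (increasing due date): #101 #136 #122 #115 #129 #108.
#101: waits 0, runs 0→14
#136: waits 14, runs 14→16
#122: waits 16, runs 16→26
#115: waits 26, runs 26→41
#129: waits 41, runs 41→49
#108: waits 49, runs 49→67
Sum = 0+14+16+26+41+49 = 146.
FIFO 215, LPT 220, EDD 146 → minimum 146.

146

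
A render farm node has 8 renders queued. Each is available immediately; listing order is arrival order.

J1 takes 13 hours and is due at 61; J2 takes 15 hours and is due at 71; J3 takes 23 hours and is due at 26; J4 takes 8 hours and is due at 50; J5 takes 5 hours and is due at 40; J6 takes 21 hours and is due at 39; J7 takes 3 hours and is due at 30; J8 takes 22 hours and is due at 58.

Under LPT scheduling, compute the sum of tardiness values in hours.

269

LPT (decreasing processing time): J3 J8 J6 J2 J1 J4 J5 J7.
J3: 0→23, due 26, tardiness 0
J8: 23→45, due 58, tardiness 0
J6: 45→66, due 39, tardiness 27
J2: 66→81, due 71, tardiness 10
J1: 81→94, due 61, tardiness 33
J4: 94→102, due 50, tardiness 52
J5: 102→107, due 40, tardiness 67
J7: 107→110, due 30, tardiness 80
Sum = 0+0+27+10+33+52+67+80 = 269.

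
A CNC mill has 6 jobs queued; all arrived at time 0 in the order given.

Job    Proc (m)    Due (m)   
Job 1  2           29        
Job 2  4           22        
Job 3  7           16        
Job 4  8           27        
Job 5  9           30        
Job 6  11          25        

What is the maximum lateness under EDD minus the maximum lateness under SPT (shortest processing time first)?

-5

EDD (increasing due date): Job 3 Job 2 Job 6 Job 4 Job 1 Job 5.
Job 3: 0→7, due 16, lateness -9
Job 2: 7→11, due 22, lateness -11
Job 6: 11→22, due 25, lateness -3
Job 4: 22→30, due 27, lateness 3
Job 1: 30→32, due 29, lateness 3
Job 5: 32→41, due 30, lateness 11
Maximum = 11.
SPT (increasing processing time): Job 1 Job 2 Job 3 Job 4 Job 5 Job 6.
Job 1: 0→2, due 29, lateness -27
Job 2: 2→6, due 22, lateness -16
Job 3: 6→13, due 16, lateness -3
Job 4: 13→21, due 27, lateness -6
Job 5: 21→30, due 30, lateness 0
Job 6: 30→41, due 25, lateness 16
Maximum = 16.
Difference = 11 − 16 = -5.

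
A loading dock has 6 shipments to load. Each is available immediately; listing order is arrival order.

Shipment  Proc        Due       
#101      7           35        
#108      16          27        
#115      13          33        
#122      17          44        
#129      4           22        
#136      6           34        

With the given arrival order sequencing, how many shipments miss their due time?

4

FIFO (arrival order): #101 #108 #115 #122 #129 #136.
#101: 0→7, due 35, tardiness 0
#108: 7→23, due 27, tardiness 0
#115: 23→36, due 33, tardiness 3
#122: 36→53, due 44, tardiness 9
#129: 53→57, due 22, tardiness 35
#136: 57→63, due 34, tardiness 29
Late shipments: 4.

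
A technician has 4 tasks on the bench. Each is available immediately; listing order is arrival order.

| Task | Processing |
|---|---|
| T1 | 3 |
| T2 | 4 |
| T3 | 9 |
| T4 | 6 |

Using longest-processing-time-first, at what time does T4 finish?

LPT (decreasing processing time): T3 T4 T2 T1.
T3: 0→9
T4: 9→15

15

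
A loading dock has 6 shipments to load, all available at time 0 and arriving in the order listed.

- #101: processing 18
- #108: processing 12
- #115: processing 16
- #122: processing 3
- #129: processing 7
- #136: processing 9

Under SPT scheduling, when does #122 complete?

3

SPT (increasing processing time): #122 #129 #136 #108 #115 #101.
#122: 0→3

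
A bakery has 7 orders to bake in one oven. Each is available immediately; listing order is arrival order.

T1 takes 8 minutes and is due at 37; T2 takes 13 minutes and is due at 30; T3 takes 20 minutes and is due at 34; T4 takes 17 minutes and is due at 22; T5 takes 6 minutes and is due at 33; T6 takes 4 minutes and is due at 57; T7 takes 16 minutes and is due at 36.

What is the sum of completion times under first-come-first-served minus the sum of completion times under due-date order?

-31

FIFO (arrival order): T1 T2 T3 T4 T5 T6 T7.
T1: 0→8
T2: 8→21
T3: 21→41
T4: 41→58
T5: 58→64
T6: 64→68
T7: 68→84
Sum = 8+21+41+58+64+68+84 = 344.
EDD (increasing due date): T4 T2 T5 T3 T7 T1 T6.
T4: 0→17
T2: 17→30
T5: 30→36
T3: 36→56
T7: 56→72
T1: 72→80
T6: 80→84
Sum = 17+30+36+56+72+80+84 = 375.
Difference = 344 − 375 = -31.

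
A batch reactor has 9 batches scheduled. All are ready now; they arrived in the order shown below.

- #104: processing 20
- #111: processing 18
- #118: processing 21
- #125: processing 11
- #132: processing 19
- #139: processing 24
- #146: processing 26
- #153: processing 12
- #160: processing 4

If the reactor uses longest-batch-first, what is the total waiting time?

LPT (decreasing processing time): #146 #139 #118 #104 #132 #111 #153 #125 #160.
#146: waits 0, runs 0→26
#139: waits 26, runs 26→50
#118: waits 50, runs 50→71
#104: waits 71, runs 71→91
#132: waits 91, runs 91→110
#111: waits 110, runs 110→128
#153: waits 128, runs 128→140
#125: waits 140, runs 140→151
#160: waits 151, runs 151→155
Sum = 0+26+50+71+91+110+128+140+151 = 767.

767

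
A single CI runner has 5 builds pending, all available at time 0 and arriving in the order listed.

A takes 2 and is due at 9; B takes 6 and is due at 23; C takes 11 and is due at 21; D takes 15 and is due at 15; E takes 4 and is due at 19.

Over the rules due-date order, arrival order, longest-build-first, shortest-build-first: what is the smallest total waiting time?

43

EDD (increasing due date): A D E C B.
A: waits 0, runs 0→2
D: waits 2, runs 2→17
E: waits 17, runs 17→21
C: waits 21, runs 21→32
B: waits 32, runs 32→38
Sum = 0+2+17+21+32 = 72.
FIFO (arrival order): A B C D E.
A: waits 0, runs 0→2
B: waits 2, runs 2→8
C: waits 8, runs 8→19
D: waits 19, runs 19→34
E: waits 34, runs 34→38
Sum = 0+2+8+19+34 = 63.
LPT (decreasing processing time): D C B E A.
D: waits 0, runs 0→15
C: waits 15, runs 15→26
B: waits 26, runs 26→32
E: waits 32, runs 32→36
A: waits 36, runs 36→38
Sum = 0+15+26+32+36 = 109.
SPT (increasing processing time): A E B C D.
A: waits 0, runs 0→2
E: waits 2, runs 2→6
B: waits 6, runs 6→12
C: waits 12, runs 12→23
D: waits 23, runs 23→38
Sum = 0+2+6+12+23 = 43.
EDD 72, FIFO 63, LPT 109, SPT 43 → minimum 43.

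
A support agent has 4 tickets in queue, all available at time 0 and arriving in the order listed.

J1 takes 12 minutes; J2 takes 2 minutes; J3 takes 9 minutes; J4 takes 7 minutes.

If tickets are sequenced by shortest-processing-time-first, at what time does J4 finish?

9

SPT (increasing processing time): J2 J4 J3 J1.
J2: 0→2
J4: 2→9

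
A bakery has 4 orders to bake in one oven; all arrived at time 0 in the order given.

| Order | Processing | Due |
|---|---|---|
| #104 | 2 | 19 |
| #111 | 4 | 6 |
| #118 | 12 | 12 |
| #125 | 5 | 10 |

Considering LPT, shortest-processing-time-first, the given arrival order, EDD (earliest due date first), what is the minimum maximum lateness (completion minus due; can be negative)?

LPT (decreasing processing time): #118 #125 #111 #104.
#118: 0→12, due 12, lateness 0
#125: 12→17, due 10, lateness 7
#111: 17→21, due 6, lateness 15
#104: 21→23, due 19, lateness 4
Maximum = 15.
SPT (increasing processing time): #104 #111 #125 #118.
#104: 0→2, due 19, lateness -17
#111: 2→6, due 6, lateness 0
#125: 6→11, due 10, lateness 1
#118: 11→23, due 12, lateness 11
Maximum = 11.
FIFO (arrival order): #104 #111 #118 #125.
#104: 0→2, due 19, lateness -17
#111: 2→6, due 6, lateness 0
#118: 6→18, due 12, lateness 6
#125: 18→23, due 10, lateness 13
Maximum = 13.
EDD (increasing due date): #111 #125 #118 #104.
#111: 0→4, due 6, lateness -2
#125: 4→9, due 10, lateness -1
#118: 9→21, due 12, lateness 9
#104: 21→23, due 19, lateness 4
Maximum = 9.
LPT 15, SPT 11, FIFO 13, EDD 9 → minimum 9.

9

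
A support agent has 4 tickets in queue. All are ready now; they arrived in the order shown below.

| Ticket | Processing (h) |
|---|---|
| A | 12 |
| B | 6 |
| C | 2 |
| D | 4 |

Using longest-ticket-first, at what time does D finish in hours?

22

LPT (decreasing processing time): A B D C.
A: 0→12
B: 12→18
D: 18→22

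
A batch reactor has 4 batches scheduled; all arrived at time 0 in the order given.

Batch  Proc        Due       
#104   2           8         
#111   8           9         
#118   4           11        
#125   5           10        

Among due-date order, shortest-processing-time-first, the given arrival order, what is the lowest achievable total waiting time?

19

EDD (increasing due date): #104 #111 #125 #118.
#104: waits 0, runs 0→2
#111: waits 2, runs 2→10
#125: waits 10, runs 10→15
#118: waits 15, runs 15→19
Sum = 0+2+10+15 = 27.
SPT (increasing processing time): #104 #118 #125 #111.
#104: waits 0, runs 0→2
#118: waits 2, runs 2→6
#125: waits 6, runs 6→11
#111: waits 11, runs 11→19
Sum = 0+2+6+11 = 19.
FIFO (arrival order): #104 #111 #118 #125.
#104: waits 0, runs 0→2
#111: waits 2, runs 2→10
#118: waits 10, runs 10→14
#125: waits 14, runs 14→19
Sum = 0+2+10+14 = 26.
EDD 27, SPT 19, FIFO 26 → minimum 19.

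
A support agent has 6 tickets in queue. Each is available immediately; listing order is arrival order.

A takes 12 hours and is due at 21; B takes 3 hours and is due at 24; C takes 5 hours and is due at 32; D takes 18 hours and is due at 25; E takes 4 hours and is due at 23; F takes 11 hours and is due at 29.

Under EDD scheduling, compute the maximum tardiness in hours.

21

EDD (increasing due date): A E B D F C.
A: 0→12, due 21, tardiness 0
E: 12→16, due 23, tardiness 0
B: 16→19, due 24, tardiness 0
D: 19→37, due 25, tardiness 12
F: 37→48, due 29, tardiness 19
C: 48→53, due 32, tardiness 21
Maximum = 21.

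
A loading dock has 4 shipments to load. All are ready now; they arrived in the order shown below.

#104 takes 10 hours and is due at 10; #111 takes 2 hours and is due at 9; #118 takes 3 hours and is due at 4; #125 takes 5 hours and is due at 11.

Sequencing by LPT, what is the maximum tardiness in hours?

LPT (decreasing processing time): #104 #125 #118 #111.
#104: 0→10, due 10, tardiness 0
#125: 10→15, due 11, tardiness 4
#118: 15→18, due 4, tardiness 14
#111: 18→20, due 9, tardiness 11
Maximum = 14.

14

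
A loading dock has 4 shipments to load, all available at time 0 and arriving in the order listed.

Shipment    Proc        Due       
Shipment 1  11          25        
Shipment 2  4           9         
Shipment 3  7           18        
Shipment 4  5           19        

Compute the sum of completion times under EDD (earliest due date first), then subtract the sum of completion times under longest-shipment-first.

-21

EDD (increasing due date): Shipment 2 Shipment 3 Shipment 4 Shipment 1.
Shipment 2: 0→4
Shipment 3: 4→11
Shipment 4: 11→16
Shipment 1: 16→27
Sum = 4+11+16+27 = 58.
LPT (decreasing processing time): Shipment 1 Shipment 3 Shipment 4 Shipment 2.
Shipment 1: 0→11
Shipment 3: 11→18
Shipment 4: 18→23
Shipment 2: 23→27
Sum = 11+18+23+27 = 79.
Difference = 58 − 79 = -21.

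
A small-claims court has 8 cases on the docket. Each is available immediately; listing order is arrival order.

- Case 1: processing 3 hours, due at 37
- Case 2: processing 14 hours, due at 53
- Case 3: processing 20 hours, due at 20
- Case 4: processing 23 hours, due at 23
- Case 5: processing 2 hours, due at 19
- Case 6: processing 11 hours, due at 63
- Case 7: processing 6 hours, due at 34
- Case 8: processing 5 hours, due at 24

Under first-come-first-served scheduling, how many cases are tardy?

FIFO (arrival order): Case 1 Case 2 Case 3 Case 4 Case 5 Case 6 Case 7 Case 8.
Case 1: 0→3, due 37, tardiness 0
Case 2: 3→17, due 53, tardiness 0
Case 3: 17→37, due 20, tardiness 17
Case 4: 37→60, due 23, tardiness 37
Case 5: 60→62, due 19, tardiness 43
Case 6: 62→73, due 63, tardiness 10
Case 7: 73→79, due 34, tardiness 45
Case 8: 79→84, due 24, tardiness 60
Late cases: 6.

6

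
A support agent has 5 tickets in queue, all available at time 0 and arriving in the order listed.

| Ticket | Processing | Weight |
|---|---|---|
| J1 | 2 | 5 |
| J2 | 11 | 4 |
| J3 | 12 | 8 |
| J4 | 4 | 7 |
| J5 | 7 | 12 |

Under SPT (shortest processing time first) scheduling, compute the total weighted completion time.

592

SPT (increasing processing time): J1 J4 J5 J2 J3.
J1: finishes 2, weight 5, w·C = 10
J4: finishes 6, weight 7, w·C = 42
J5: finishes 13, weight 12, w·C = 156
J2: finishes 24, weight 4, w·C = 96
J3: finishes 36, weight 8, w·C = 288
Sum = 10+42+156+96+288 = 592.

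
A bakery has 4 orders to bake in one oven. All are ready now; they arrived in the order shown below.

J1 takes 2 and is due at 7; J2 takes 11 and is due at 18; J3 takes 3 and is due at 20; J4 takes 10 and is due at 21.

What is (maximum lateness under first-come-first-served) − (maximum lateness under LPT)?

FIFO (arrival order): J1 J2 J3 J4.
J1: 0→2, due 7, lateness -5
J2: 2→13, due 18, lateness -5
J3: 13→16, due 20, lateness -4
J4: 16→26, due 21, lateness 5
Maximum = 5.
LPT (decreasing processing time): J2 J4 J3 J1.
J2: 0→11, due 18, lateness -7
J4: 11→21, due 21, lateness 0
J3: 21→24, due 20, lateness 4
J1: 24→26, due 7, lateness 19
Maximum = 19.
Difference = 5 − 19 = -14.

-14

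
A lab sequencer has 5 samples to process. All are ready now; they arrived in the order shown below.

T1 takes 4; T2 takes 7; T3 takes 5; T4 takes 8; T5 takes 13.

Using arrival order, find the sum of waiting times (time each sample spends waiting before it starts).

FIFO (arrival order): T1 T2 T3 T4 T5.
T1: waits 0, runs 0→4
T2: waits 4, runs 4→11
T3: waits 11, runs 11→16
T4: waits 16, runs 16→24
T5: waits 24, runs 24→37
Sum = 0+4+11+16+24 = 55.

55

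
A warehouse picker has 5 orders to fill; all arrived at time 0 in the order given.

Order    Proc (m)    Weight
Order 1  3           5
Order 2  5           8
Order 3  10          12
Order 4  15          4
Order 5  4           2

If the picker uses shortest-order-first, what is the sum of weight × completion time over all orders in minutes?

SPT (increasing processing time): Order 1 Order 5 Order 2 Order 3 Order 4.
Order 1: finishes 3, weight 5, w·C = 15
Order 5: finishes 7, weight 2, w·C = 14
Order 2: finishes 12, weight 8, w·C = 96
Order 3: finishes 22, weight 12, w·C = 264
Order 4: finishes 37, weight 4, w·C = 148
Sum = 15+14+96+264+148 = 537.

537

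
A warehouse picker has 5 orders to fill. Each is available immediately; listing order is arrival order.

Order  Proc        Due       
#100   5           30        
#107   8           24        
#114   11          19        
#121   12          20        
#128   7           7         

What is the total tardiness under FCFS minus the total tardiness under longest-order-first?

2

FIFO (arrival order): #100 #107 #114 #121 #128.
#100: 0→5, due 30, tardiness 0
#107: 5→13, due 24, tardiness 0
#114: 13→24, due 19, tardiness 5
#121: 24→36, due 20, tardiness 16
#128: 36→43, due 7, tardiness 36
Sum = 0+0+5+16+36 = 57.
LPT (decreasing processing time): #121 #114 #107 #128 #100.
#121: 0→12, due 20, tardiness 0
#114: 12→23, due 19, tardiness 4
#107: 23→31, due 24, tardiness 7
#128: 31→38, due 7, tardiness 31
#100: 38→43, due 30, tardiness 13
Sum = 0+4+7+31+13 = 55.
Difference = 57 − 55 = 2.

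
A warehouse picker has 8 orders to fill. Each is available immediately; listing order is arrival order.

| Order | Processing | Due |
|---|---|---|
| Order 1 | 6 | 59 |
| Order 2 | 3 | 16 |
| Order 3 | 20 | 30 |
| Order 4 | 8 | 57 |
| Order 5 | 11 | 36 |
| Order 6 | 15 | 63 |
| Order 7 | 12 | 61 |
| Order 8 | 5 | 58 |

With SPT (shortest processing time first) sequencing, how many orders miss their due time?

SPT (increasing processing time): Order 2 Order 8 Order 1 Order 4 Order 5 Order 7 Order 6 Order 3.
Order 2: 0→3, due 16, tardiness 0
Order 8: 3→8, due 58, tardiness 0
Order 1: 8→14, due 59, tardiness 0
Order 4: 14→22, due 57, tardiness 0
Order 5: 22→33, due 36, tardiness 0
Order 7: 33→45, due 61, tardiness 0
Order 6: 45→60, due 63, tardiness 0
Order 3: 60→80, due 30, tardiness 50
Late orders: 1.

1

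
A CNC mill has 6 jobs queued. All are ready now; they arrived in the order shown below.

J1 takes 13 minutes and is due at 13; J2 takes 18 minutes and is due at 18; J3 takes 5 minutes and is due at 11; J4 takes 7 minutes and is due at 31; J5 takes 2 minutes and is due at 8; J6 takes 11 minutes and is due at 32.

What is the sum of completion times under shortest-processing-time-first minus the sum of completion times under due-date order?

SPT (increasing processing time): J5 J3 J4 J6 J1 J2.
J5: 0→2
J3: 2→7
J4: 7→14
J6: 14→25
J1: 25→38
J2: 38→56
Sum = 2+7+14+25+38+56 = 142.
EDD (increasing due date): J5 J3 J1 J2 J4 J6.
J5: 0→2
J3: 2→7
J1: 7→20
J2: 20→38
J4: 38→45
J6: 45→56
Sum = 2+7+20+38+45+56 = 168.
Difference = 142 − 168 = -26.

-26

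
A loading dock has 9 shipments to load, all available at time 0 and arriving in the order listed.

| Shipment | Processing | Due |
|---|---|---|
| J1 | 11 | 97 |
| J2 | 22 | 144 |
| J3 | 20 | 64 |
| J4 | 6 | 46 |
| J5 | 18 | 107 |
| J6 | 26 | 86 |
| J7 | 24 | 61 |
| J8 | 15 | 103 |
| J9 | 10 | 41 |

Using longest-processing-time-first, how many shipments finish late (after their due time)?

LPT (decreasing processing time): J6 J7 J2 J3 J5 J8 J1 J9 J4.
J6: 0→26, due 86, tardiness 0
J7: 26→50, due 61, tardiness 0
J2: 50→72, due 144, tardiness 0
J3: 72→92, due 64, tardiness 28
J5: 92→110, due 107, tardiness 3
J8: 110→125, due 103, tardiness 22
J1: 125→136, due 97, tardiness 39
J9: 136→146, due 41, tardiness 105
J4: 146→152, due 46, tardiness 106
Late shipments: 6.

6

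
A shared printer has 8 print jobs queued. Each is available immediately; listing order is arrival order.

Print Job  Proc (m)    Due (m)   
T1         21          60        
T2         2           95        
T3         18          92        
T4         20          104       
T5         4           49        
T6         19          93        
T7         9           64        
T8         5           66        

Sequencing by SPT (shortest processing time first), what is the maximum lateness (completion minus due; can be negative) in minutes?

SPT (increasing processing time): T2 T5 T8 T7 T3 T6 T4 T1.
T2: 0→2, due 95, lateness -93
T5: 2→6, due 49, lateness -43
T8: 6→11, due 66, lateness -55
T7: 11→20, due 64, lateness -44
T3: 20→38, due 92, lateness -54
T6: 38→57, due 93, lateness -36
T4: 57→77, due 104, lateness -27
T1: 77→98, due 60, lateness 38
Maximum = 38.

38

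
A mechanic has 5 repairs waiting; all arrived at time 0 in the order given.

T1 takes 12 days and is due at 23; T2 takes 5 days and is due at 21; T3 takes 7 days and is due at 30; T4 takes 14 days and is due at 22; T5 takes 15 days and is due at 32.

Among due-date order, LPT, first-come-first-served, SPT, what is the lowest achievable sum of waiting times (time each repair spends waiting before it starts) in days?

79

EDD (increasing due date): T2 T4 T1 T3 T5.
T2: waits 0, runs 0→5
T4: waits 5, runs 5→19
T1: waits 19, runs 19→31
T3: waits 31, runs 31→38
T5: waits 38, runs 38→53
Sum = 0+5+19+31+38 = 93.
LPT (decreasing processing time): T5 T4 T1 T3 T2.
T5: waits 0, runs 0→15
T4: waits 15, runs 15→29
T1: waits 29, runs 29→41
T3: waits 41, runs 41→48
T2: waits 48, runs 48→53
Sum = 0+15+29+41+48 = 133.
FIFO (arrival order): T1 T2 T3 T4 T5.
T1: waits 0, runs 0→12
T2: waits 12, runs 12→17
T3: waits 17, runs 17→24
T4: waits 24, runs 24→38
T5: waits 38, runs 38→53
Sum = 0+12+17+24+38 = 91.
SPT (increasing processing time): T2 T3 T1 T4 T5.
T2: waits 0, runs 0→5
T3: waits 5, runs 5→12
T1: waits 12, runs 12→24
T4: waits 24, runs 24→38
T5: waits 38, runs 38→53
Sum = 0+5+12+24+38 = 79.
EDD 93, LPT 133, FIFO 91, SPT 79 → minimum 79.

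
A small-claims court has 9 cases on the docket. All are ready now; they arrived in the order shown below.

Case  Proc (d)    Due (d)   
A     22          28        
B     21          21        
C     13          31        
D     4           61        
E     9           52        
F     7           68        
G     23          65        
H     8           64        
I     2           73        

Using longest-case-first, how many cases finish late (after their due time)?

LPT (decreasing processing time): G A B C E H F D I.
G: 0→23, due 65, tardiness 0
A: 23→45, due 28, tardiness 17
B: 45→66, due 21, tardiness 45
C: 66→79, due 31, tardiness 48
E: 79→88, due 52, tardiness 36
H: 88→96, due 64, tardiness 32
F: 96→103, due 68, tardiness 35
D: 103→107, due 61, tardiness 46
I: 107→109, due 73, tardiness 36
Late cases: 8.

8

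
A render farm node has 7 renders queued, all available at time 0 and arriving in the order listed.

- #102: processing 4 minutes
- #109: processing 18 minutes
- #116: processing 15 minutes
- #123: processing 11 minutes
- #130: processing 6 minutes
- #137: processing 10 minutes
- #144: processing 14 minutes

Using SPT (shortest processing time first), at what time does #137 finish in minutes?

20

SPT (increasing processing time): #102 #130 #137 #123 #144 #116 #109.
#102: 0→4
#130: 4→10
#137: 10→20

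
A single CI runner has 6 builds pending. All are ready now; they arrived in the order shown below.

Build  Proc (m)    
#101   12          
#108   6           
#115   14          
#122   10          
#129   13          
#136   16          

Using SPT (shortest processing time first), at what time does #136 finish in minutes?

SPT (increasing processing time): #108 #122 #101 #129 #115 #136.
#108: 0→6
#122: 6→16
#101: 16→28
#129: 28→41
#115: 41→55
#136: 55→71

71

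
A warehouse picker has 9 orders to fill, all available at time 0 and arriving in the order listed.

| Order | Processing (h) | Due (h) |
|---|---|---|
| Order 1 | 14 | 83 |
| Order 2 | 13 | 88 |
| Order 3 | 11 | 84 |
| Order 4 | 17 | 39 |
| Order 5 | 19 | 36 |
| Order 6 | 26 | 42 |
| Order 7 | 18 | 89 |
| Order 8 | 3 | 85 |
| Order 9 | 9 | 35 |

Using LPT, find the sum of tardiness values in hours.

LPT (decreasing processing time): Order 6 Order 5 Order 7 Order 4 Order 1 Order 2 Order 3 Order 9 Order 8.
Order 6: 0→26, due 42, tardiness 0
Order 5: 26→45, due 36, tardiness 9
Order 7: 45→63, due 89, tardiness 0
Order 4: 63→80, due 39, tardiness 41
Order 1: 80→94, due 83, tardiness 11
Order 2: 94→107, due 88, tardiness 19
Order 3: 107→118, due 84, tardiness 34
Order 9: 118→127, due 35, tardiness 92
Order 8: 127→130, due 85, tardiness 45
Sum = 0+9+0+41+11+19+34+92+45 = 251.

251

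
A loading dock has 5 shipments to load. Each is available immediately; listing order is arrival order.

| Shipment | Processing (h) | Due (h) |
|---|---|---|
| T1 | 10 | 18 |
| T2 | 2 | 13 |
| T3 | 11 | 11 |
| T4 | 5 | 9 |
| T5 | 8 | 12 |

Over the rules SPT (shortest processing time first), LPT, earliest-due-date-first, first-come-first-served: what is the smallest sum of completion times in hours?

SPT (increasing processing time): T2 T4 T5 T1 T3.
T2: 0→2
T4: 2→7
T5: 7→15
T1: 15→25
T3: 25→36
Sum = 2+7+15+25+36 = 85.
LPT (decreasing processing time): T3 T1 T5 T4 T2.
T3: 0→11
T1: 11→21
T5: 21→29
T4: 29→34
T2: 34→36
Sum = 11+21+29+34+36 = 131.
EDD (increasing due date): T4 T3 T5 T2 T1.
T4: 0→5
T3: 5→16
T5: 16→24
T2: 24→26
T1: 26→36
Sum = 5+16+24+26+36 = 107.
FIFO (arrival order): T1 T2 T3 T4 T5.
T1: 0→10
T2: 10→12
T3: 12→23
T4: 23→28
T5: 28→36
Sum = 10+12+23+28+36 = 109.
SPT 85, LPT 131, EDD 107, FIFO 109 → minimum 85.

85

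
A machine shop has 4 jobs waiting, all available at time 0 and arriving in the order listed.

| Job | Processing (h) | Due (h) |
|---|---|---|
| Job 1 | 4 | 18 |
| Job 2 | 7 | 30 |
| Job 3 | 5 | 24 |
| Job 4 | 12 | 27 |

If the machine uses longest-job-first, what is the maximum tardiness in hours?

LPT (decreasing processing time): Job 4 Job 2 Job 3 Job 1.
Job 4: 0→12, due 27, tardiness 0
Job 2: 12→19, due 30, tardiness 0
Job 3: 19→24, due 24, tardiness 0
Job 1: 24→28, due 18, tardiness 10
Maximum = 10.

10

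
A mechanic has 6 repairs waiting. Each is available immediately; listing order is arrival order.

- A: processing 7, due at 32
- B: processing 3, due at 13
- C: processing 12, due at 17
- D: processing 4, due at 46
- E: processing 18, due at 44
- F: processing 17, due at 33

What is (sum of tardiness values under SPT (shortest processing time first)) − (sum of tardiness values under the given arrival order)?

SPT (increasing processing time): B D A C F E.
B: 0→3, due 13, tardiness 0
D: 3→7, due 46, tardiness 0
A: 7→14, due 32, tardiness 0
C: 14→26, due 17, tardiness 9
F: 26→43, due 33, tardiness 10
E: 43→61, due 44, tardiness 17
Sum = 0+0+0+9+10+17 = 36.
FIFO (arrival order): A B C D E F.
A: 0→7, due 32, tardiness 0
B: 7→10, due 13, tardiness 0
C: 10→22, due 17, tardiness 5
D: 22→26, due 46, tardiness 0
E: 26→44, due 44, tardiness 0
F: 44→61, due 33, tardiness 28
Sum = 0+0+5+0+0+28 = 33.
Difference = 36 − 33 = 3.

3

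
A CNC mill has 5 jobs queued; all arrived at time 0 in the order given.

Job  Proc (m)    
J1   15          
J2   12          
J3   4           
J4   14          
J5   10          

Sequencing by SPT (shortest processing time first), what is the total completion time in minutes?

SPT (increasing processing time): J3 J5 J2 J4 J1.
J3: 0→4
J5: 4→14
J2: 14→26
J4: 26→40
J1: 40→55
Sum = 4+14+26+40+55 = 139.

139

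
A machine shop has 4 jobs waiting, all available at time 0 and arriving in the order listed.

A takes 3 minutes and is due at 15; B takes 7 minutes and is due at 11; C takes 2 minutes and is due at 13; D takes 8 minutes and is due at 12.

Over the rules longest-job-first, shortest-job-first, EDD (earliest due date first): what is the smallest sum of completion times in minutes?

39

LPT (decreasing processing time): D B A C.
D: 0→8
B: 8→15
A: 15→18
C: 18→20
Sum = 8+15+18+20 = 61.
SPT (increasing processing time): C A B D.
C: 0→2
A: 2→5
B: 5→12
D: 12→20
Sum = 2+5+12+20 = 39.
EDD (increasing due date): B D C A.
B: 0→7
D: 7→15
C: 15→17
A: 17→20
Sum = 7+15+17+20 = 59.
LPT 61, SPT 39, EDD 59 → minimum 39.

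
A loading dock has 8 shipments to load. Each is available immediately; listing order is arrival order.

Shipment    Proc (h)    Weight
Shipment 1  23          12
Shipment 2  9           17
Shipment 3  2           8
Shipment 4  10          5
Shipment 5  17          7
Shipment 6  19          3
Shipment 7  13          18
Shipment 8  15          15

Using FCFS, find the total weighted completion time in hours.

FIFO (arrival order): Shipment 1 Shipment 2 Shipment 3 Shipment 4 Shipment 5 Shipment 6 Shipment 7 Shipment 8.
Shipment 1: finishes 23, weight 12, w·C = 276
Shipment 2: finishes 32, weight 17, w·C = 544
Shipment 3: finishes 34, weight 8, w·C = 272
Shipment 4: finishes 44, weight 5, w·C = 220
Shipment 5: finishes 61, weight 7, w·C = 427
Shipment 6: finishes 80, weight 3, w·C = 240
Shipment 7: finishes 93, weight 18, w·C = 1674
Shipment 8: finishes 108, weight 15, w·C = 1620
Sum = 276+544+272+220+427+240+1674+1620 = 5273.

5273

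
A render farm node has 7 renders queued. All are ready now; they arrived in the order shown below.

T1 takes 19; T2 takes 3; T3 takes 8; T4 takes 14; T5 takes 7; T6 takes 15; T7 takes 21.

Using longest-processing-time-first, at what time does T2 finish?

87

LPT (decreasing processing time): T7 T1 T6 T4 T3 T5 T2.
T7: 0→21
T1: 21→40
T6: 40→55
T4: 55→69
T3: 69→77
T5: 77→84
T2: 84→87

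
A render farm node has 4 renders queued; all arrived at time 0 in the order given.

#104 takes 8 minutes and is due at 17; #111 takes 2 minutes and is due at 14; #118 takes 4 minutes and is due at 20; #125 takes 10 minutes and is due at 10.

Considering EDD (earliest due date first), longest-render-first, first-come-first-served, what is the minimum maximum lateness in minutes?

EDD (increasing due date): #125 #111 #104 #118.
#125: 0→10, due 10, lateness 0
#111: 10→12, due 14, lateness -2
#104: 12→20, due 17, lateness 3
#118: 20→24, due 20, lateness 4
Maximum = 4.
LPT (decreasing processing time): #125 #104 #118 #111.
#125: 0→10, due 10, lateness 0
#104: 10→18, due 17, lateness 1
#118: 18→22, due 20, lateness 2
#111: 22→24, due 14, lateness 10
Maximum = 10.
FIFO (arrival order): #104 #111 #118 #125.
#104: 0→8, due 17, lateness -9
#111: 8→10, due 14, lateness -4
#118: 10→14, due 20, lateness -6
#125: 14→24, due 10, lateness 14
Maximum = 14.
EDD 4, LPT 10, FIFO 14 → minimum 4.

4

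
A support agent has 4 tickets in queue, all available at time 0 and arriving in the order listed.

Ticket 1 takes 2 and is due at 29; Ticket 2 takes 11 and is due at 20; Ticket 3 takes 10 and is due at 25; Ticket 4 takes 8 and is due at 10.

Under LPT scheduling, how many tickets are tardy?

LPT (decreasing processing time): Ticket 2 Ticket 3 Ticket 4 Ticket 1.
Ticket 2: 0→11, due 20, tardiness 0
Ticket 3: 11→21, due 25, tardiness 0
Ticket 4: 21→29, due 10, tardiness 19
Ticket 1: 29→31, due 29, tardiness 2
Late tickets: 2.

2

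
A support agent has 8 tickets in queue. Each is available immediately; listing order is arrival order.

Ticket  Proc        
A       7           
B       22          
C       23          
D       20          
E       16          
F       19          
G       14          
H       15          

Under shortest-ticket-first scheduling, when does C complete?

136

SPT (increasing processing time): A G H E F D B C.
A: 0→7
G: 7→21
H: 21→36
E: 36→52
F: 52→71
D: 71→91
B: 91→113
C: 113→136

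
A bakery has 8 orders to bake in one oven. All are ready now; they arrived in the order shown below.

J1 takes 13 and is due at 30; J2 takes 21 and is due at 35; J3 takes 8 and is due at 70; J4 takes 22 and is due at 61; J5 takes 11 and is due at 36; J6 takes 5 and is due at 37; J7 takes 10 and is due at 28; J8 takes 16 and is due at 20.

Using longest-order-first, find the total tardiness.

301

LPT (decreasing processing time): J4 J2 J8 J1 J5 J7 J3 J6.
J4: 0→22, due 61, tardiness 0
J2: 22→43, due 35, tardiness 8
J8: 43→59, due 20, tardiness 39
J1: 59→72, due 30, tardiness 42
J5: 72→83, due 36, tardiness 47
J7: 83→93, due 28, tardiness 65
J3: 93→101, due 70, tardiness 31
J6: 101→106, due 37, tardiness 69
Sum = 0+8+39+42+47+65+31+69 = 301.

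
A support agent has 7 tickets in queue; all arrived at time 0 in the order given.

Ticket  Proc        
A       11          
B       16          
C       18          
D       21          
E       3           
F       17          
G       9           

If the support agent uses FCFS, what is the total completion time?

FIFO (arrival order): A B C D E F G.
A: 0→11
B: 11→27
C: 27→45
D: 45→66
E: 66→69
F: 69→86
G: 86→95
Sum = 11+27+45+66+69+86+95 = 399.

399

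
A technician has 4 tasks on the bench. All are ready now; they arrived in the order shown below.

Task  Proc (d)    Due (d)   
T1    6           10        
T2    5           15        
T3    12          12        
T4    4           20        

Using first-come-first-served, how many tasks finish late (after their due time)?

FIFO (arrival order): T1 T2 T3 T4.
T1: 0→6, due 10, tardiness 0
T2: 6→11, due 15, tardiness 0
T3: 11→23, due 12, tardiness 11
T4: 23→27, due 20, tardiness 7
Late tasks: 2.

2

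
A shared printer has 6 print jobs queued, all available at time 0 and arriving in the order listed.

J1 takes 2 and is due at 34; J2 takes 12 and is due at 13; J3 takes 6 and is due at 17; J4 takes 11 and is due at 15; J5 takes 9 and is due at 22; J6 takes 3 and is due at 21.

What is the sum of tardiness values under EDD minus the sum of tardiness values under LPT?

EDD (increasing due date): J2 J4 J3 J6 J5 J1.
J2: 0→12, due 13, tardiness 0
J4: 12→23, due 15, tardiness 8
J3: 23→29, due 17, tardiness 12
J6: 29→32, due 21, tardiness 11
J5: 32→41, due 22, tardiness 19
J1: 41→43, due 34, tardiness 9
Sum = 0+8+12+11+19+9 = 59.
LPT (decreasing processing time): J2 J4 J5 J3 J6 J1.
J2: 0→12, due 13, tardiness 0
J4: 12→23, due 15, tardiness 8
J5: 23→32, due 22, tardiness 10
J3: 32→38, due 17, tardiness 21
J6: 38→41, due 21, tardiness 20
J1: 41→43, due 34, tardiness 9
Sum = 0+8+10+21+20+9 = 68.
Difference = 59 − 68 = -9.

-9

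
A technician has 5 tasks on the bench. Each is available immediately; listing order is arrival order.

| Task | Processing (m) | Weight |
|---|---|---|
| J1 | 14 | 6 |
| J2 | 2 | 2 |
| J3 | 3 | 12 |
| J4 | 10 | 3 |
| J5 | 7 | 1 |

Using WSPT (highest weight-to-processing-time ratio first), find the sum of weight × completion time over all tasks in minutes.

283

WSPT (decreasing weight/processing-time ratio): J3 J2 J1 J4 J5.
J3: finishes 3, weight 12, w·C = 36
J2: finishes 5, weight 2, w·C = 10
J1: finishes 19, weight 6, w·C = 114
J4: finishes 29, weight 3, w·C = 87
J5: finishes 36, weight 1, w·C = 36
Sum = 36+10+114+87+36 = 283.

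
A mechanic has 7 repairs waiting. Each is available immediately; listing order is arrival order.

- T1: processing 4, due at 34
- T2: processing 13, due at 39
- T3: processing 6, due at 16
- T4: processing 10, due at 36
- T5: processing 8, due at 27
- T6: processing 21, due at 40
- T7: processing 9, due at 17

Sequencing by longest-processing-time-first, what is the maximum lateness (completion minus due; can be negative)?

51

LPT (decreasing processing time): T6 T2 T4 T7 T5 T3 T1.
T6: 0→21, due 40, lateness -19
T2: 21→34, due 39, lateness -5
T4: 34→44, due 36, lateness 8
T7: 44→53, due 17, lateness 36
T5: 53→61, due 27, lateness 34
T3: 61→67, due 16, lateness 51
T1: 67→71, due 34, lateness 37
Maximum = 51.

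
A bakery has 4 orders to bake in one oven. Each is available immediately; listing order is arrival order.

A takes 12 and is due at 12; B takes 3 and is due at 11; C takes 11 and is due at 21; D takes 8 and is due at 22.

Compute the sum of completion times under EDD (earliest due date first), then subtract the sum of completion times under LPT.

EDD (increasing due date): B A C D.
B: 0→3
A: 3→15
C: 15→26
D: 26→34
Sum = 3+15+26+34 = 78.
LPT (decreasing processing time): A C D B.
A: 0→12
C: 12→23
D: 23→31
B: 31→34
Sum = 12+23+31+34 = 100.
Difference = 78 − 100 = -22.

-22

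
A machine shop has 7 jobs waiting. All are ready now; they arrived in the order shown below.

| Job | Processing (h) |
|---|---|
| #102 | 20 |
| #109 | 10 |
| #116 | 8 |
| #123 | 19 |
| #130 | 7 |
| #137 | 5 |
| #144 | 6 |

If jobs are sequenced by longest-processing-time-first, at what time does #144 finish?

70

LPT (decreasing processing time): #102 #123 #109 #116 #130 #144 #137.
#102: 0→20
#123: 20→39
#109: 39→49
#116: 49→57
#130: 57→64
#144: 64→70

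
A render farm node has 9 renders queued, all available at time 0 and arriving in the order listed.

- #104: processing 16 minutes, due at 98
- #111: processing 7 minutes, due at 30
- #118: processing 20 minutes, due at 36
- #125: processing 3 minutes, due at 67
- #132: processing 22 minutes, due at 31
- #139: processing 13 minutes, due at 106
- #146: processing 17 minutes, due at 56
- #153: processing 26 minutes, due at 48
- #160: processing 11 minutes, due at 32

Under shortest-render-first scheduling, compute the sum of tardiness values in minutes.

SPT (increasing processing time): #125 #111 #160 #139 #104 #146 #118 #132 #153.
#125: 0→3, due 67, tardiness 0
#111: 3→10, due 30, tardiness 0
#160: 10→21, due 32, tardiness 0
#139: 21→34, due 106, tardiness 0
#104: 34→50, due 98, tardiness 0
#146: 50→67, due 56, tardiness 11
#118: 67→87, due 36, tardiness 51
#132: 87→109, due 31, tardiness 78
#153: 109→135, due 48, tardiness 87
Sum = 0+0+0+0+0+11+51+78+87 = 227.

227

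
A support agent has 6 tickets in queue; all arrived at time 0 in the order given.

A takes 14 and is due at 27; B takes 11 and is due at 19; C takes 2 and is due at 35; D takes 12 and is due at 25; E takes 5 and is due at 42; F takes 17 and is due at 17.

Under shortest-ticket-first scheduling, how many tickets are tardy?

3

SPT (increasing processing time): C E B D A F.
C: 0→2, due 35, tardiness 0
E: 2→7, due 42, tardiness 0
B: 7→18, due 19, tardiness 0
D: 18→30, due 25, tardiness 5
A: 30→44, due 27, tardiness 17
F: 44→61, due 17, tardiness 44
Late tickets: 3.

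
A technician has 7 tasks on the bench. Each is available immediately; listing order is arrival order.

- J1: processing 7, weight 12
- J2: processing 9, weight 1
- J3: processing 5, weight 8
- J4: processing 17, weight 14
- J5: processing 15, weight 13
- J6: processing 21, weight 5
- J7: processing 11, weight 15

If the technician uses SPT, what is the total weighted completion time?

SPT (increasing processing time): J3 J1 J2 J7 J5 J4 J6.
J3: finishes 5, weight 8, w·C = 40
J1: finishes 12, weight 12, w·C = 144
J2: finishes 21, weight 1, w·C = 21
J7: finishes 32, weight 15, w·C = 480
J5: finishes 47, weight 13, w·C = 611
J4: finishes 64, weight 14, w·C = 896
J6: finishes 85, weight 5, w·C = 425
Sum = 40+144+21+480+611+896+425 = 2617.

2617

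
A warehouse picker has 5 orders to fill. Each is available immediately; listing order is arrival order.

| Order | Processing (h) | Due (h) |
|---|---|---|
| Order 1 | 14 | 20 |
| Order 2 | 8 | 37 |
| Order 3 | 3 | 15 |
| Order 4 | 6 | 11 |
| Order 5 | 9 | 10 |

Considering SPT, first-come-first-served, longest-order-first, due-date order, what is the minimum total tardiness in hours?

SPT (increasing processing time): Order 3 Order 4 Order 2 Order 5 Order 1.
Order 3: 0→3, due 15, tardiness 0
Order 4: 3→9, due 11, tardiness 0
Order 2: 9→17, due 37, tardiness 0
Order 5: 17→26, due 10, tardiness 16
Order 1: 26→40, due 20, tardiness 20
Sum = 0+0+0+16+20 = 36.
FIFO (arrival order): Order 1 Order 2 Order 3 Order 4 Order 5.
Order 1: 0→14, due 20, tardiness 0
Order 2: 14→22, due 37, tardiness 0
Order 3: 22→25, due 15, tardiness 10
Order 4: 25→31, due 11, tardiness 20
Order 5: 31→40, due 10, tardiness 30
Sum = 0+0+10+20+30 = 60.
LPT (decreasing processing time): Order 1 Order 5 Order 2 Order 4 Order 3.
Order 1: 0→14, due 20, tardiness 0
Order 5: 14→23, due 10, tardiness 13
Order 2: 23→31, due 37, tardiness 0
Order 4: 31→37, due 11, tardiness 26
Order 3: 37→40, due 15, tardiness 25
Sum = 0+13+0+26+25 = 64.
EDD (increasing due date): Order 5 Order 4 Order 3 Order 1 Order 2.
Order 5: 0→9, due 10, tardiness 0
Order 4: 9→15, due 11, tardiness 4
Order 3: 15→18, due 15, tardiness 3
Order 1: 18→32, due 20, tardiness 12
Order 2: 32→40, due 37, tardiness 3
Sum = 0+4+3+12+3 = 22.
SPT 36, FIFO 60, LPT 64, EDD 22 → minimum 22.

22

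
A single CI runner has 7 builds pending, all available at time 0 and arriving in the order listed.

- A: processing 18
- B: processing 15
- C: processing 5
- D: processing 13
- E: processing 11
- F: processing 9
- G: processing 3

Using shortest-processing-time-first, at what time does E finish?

28

SPT (increasing processing time): G C F E D B A.
G: 0→3
C: 3→8
F: 8→17
E: 17→28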